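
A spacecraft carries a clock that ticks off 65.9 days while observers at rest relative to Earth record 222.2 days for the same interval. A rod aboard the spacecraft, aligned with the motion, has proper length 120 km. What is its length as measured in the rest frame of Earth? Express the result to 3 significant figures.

The time-dilation ratio gives γ = 222.2/65.9 = 3.37178.
L = L₀/γ = 120/3.37178 = 35.6 km.

35.6 km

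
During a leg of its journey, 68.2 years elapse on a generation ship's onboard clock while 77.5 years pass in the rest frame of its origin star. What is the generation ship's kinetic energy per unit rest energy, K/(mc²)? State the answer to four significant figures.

0.1364

The time-dilation ratio gives γ = 77.5/68.2 = 1.13636.
Since K = (γ−1)mc², K/(mc²) = 1.13636 − 1 = 0.1364.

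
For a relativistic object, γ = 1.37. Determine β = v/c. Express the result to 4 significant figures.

0.6835

β = √(1 − 1/γ²) = √(1 − 1/1.8769) = √0.467207 = 0.6835.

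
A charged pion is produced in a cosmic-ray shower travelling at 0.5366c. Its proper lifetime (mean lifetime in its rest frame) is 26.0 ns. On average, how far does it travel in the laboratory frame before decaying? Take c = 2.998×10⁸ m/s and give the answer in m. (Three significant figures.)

4.96 m

With β = 0.5366, γ = 1/√(1 − 0.5366²) = 1/√0.71206044 = 1.1851.
Lab-frame lifetime: Δt = γτ = 1.1851 × 26.0 ns = 30.813 ns.
Distance: d = vΔt = 0.5366 × 2.998×10⁸ m/s × 3.0813×10^-8 s = 4.96 m.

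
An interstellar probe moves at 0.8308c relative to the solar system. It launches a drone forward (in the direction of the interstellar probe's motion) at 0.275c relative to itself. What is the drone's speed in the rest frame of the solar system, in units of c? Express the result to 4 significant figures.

0.9001c

Relativistic velocity addition: u = (u' + v)/(1 + u'v/c²), with u' = 0.275c and v = 0.8308c.
Numerator: 0.275 + 0.8308 = 1.1058. Denominator: 1 + (0.275)(0.8308) = 1.22847.
u = 1.1058/1.22847 = 0.90014, so the speed is 0.9001c.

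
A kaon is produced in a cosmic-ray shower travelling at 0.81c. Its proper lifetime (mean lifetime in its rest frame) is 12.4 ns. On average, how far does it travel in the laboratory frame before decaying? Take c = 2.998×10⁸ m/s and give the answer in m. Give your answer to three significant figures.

With β = 0.81, γ = 1/√(1 − 0.81²) = 1/√0.3439 = 1.7052.
Lab-frame lifetime: Δt = γτ = 1.7052 × 12.4 ns = 21.144 ns.
Distance: d = vΔt = 0.81 × 2.998×10⁸ m/s × 2.1144×10^-8 s = 5.13 m.

5.13 m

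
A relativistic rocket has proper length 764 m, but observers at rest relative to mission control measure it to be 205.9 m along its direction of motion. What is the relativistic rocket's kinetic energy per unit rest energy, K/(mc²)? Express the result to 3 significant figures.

2.71

Length contraction gives γ = L₀/L = 764/205.9 = 3.71054.
K/(mc²) = γ − 1 = 3.71054 − 1 = 2.71.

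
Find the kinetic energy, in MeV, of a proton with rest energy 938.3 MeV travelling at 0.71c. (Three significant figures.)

394 MeV

γ = 1/√(1 − β²) = 1/√(1 − 0.5041) = 1/√0.4959 = 1/0.704202 = 1.42005.
Kinetic energy: K = (γ − 1)mc² = (1.42005 − 1) × 938.3 MeV = 0.42005 × 938.3 = 394 MeV.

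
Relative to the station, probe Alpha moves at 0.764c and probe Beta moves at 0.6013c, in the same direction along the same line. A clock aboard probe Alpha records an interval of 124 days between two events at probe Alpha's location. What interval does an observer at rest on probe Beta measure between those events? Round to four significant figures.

130.0 days

The velocity of probe Alpha relative to probe Beta is (0.764 − 0.6013)c / (1 − 0.764×0.6013) = 0.30096c; relative speed 0.30096c.
γ for this relative speed: γ = 1/√(1 − 0.0905769) = 1.0486.
Probe Alpha's interval is proper; time dilation gives Δt_B = γΔτ = 1.0486 × 124 days = 130.0 days.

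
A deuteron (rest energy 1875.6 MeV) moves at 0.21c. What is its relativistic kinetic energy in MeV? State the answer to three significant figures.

42.8 MeV

γ = 1/√(1 − β²) = 1/√(1 − 0.0441) = 1/√0.9559 = 1.022807.
Kinetic energy: K = (γ − 1)mc² = (1.022807 − 1) × 1875.6 MeV = 0.022807 × 1875.6 = 42.8 MeV.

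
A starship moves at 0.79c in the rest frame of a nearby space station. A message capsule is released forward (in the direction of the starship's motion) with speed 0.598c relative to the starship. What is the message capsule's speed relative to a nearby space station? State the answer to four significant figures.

Relativistic velocity addition: u = (u' + v)/(1 + u'v/c²), with u' = 0.598c and v = 0.79c.
Numerator: 0.598 + 0.79 = 1.388. Denominator: 1 + (0.598)(0.79) = 1.47242.
u = 1.388/1.47242 = 0.94267, so the speed is 0.9427c.

0.9427c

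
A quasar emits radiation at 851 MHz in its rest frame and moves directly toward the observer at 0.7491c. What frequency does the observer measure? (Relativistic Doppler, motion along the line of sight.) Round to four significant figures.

2247 MHz

Relativistic Doppler (source moving toward): f_obs = f_src · √((1+β)/(1−β)).
With β = 0.7491: factor = √(1.7491/0.2509) = 2.6403.
f_obs = 851 × 2.6403 = 2247 MHz.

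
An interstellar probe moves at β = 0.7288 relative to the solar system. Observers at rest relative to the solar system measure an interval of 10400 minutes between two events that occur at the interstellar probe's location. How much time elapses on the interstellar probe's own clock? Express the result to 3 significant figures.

7120 minutes

γ = 1/√(1 − β²) = 1/√(1 − 0.53114944) = 1/√0.46885056 = 1/0.684727 = 1.4604.
The moving clock records proper time: Δτ = Δt/γ = 10400/1.4604 = 7120 minutes.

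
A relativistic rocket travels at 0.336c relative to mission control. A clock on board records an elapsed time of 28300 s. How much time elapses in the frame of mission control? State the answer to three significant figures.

30000 s

With β = 0.336, γ = 1/√(1 − 0.336²) = 1/√0.887104 = 1.0617.
Time dilation: Δt = γ·Δτ = 1.0617 × 28300 = 30000 s.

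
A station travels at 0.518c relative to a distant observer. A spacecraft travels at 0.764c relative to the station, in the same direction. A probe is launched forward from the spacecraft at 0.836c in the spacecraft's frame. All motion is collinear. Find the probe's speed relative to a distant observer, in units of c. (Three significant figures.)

0.992c

First combine the probe and spacecraft (S''→S'): u₁ = (0.836 + 0.764)/(1 + 0.836×0.764) = 1.6/1.638704 = 0.97638.
Then combine with the station (S'→S): u = (0.97638 + 0.518)/(1 + 0.97638×0.518) = 1.49438/1.50576484 = 0.99244.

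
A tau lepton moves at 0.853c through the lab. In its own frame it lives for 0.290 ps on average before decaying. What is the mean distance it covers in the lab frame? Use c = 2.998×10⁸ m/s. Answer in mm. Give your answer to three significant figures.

0.142 mm

Lorentz factor: γ = (1 − 0.727609)^(−1/2) = 1.916.
Lab-frame lifetime: Δt = γτ = 1.916 × 0.290 ps = 0.55564 ps.
Distance: d = vΔt = 0.853 × 2.998×10⁸ m/s × 5.5564×10^-13 s = 1.42×10^-4 m = 0.142 mm.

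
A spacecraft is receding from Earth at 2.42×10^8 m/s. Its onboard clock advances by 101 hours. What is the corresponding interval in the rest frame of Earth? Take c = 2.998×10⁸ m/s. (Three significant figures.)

171 hours

β = v/c = (2.42×10^8 m/s)/(2.998×10⁸ m/s) = 0.807205.
β² = 0.6515799, so γ = 1/√0.3484201 = 1.6941.
Time dilation: Δt = γ·Δτ = 1.6941 × 101 = 171 hours.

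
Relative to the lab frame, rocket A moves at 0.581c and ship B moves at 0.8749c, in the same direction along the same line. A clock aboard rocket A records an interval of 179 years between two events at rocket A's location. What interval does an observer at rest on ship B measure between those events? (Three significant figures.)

223 years

The velocity of rocket A relative to ship B is (0.581 − 0.8749)c / (1 − 0.581×0.8749) = −0.59774c; relative speed 0.59774c.
At |u| = 0.59774c, γ = (1 − 0.357293)^(−1/2) = 1.2474.
Rocket A's interval is proper; time dilation gives Δt_B = γΔτ = 1.2474 × 179 years = 223 years.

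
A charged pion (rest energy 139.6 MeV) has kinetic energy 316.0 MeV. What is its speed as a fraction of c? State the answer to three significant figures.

0.952c

γ = 1 + K/(mc²) = 1 + 316.0/139.6 = 3.2636.
β = √(1 − 1/γ²) = √(1 − 0.0938871) = √0.9061129 = 0.952.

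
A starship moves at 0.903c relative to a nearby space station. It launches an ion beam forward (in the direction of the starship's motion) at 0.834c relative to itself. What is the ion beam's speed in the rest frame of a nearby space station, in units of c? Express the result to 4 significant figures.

Relativistic velocity addition: u = (u' + v)/(1 + u'v/c²), with u' = 0.834c and v = 0.903c.
Numerator: 0.834 + 0.903 = 1.737. Denominator: 1 + (0.834)(0.903) = 1.753102.
u = 1.737/1.753102 = 0.99082, so the speed is 0.9908c.

0.9908c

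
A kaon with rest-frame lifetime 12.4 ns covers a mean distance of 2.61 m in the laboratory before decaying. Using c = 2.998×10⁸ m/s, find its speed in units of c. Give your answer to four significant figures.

Let x = d/(cτ) = 2.610 m / (2.998×10⁸ m/s × 1.240×10^-8 s) = 0.70208. Since d = βγcτ, x = βγ = β/√(1−β²).
Solving: β² = x²/(1+x²) = 0.492916/1.492916 = 0.33017, so β = 0.5746.

0.5746c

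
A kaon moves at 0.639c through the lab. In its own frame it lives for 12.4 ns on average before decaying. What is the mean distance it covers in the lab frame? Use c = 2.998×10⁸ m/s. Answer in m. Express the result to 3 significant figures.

With β = 0.639, γ = 1/√(1 − 0.639²) = 1/√0.591679 = 1.3.
Lab-frame lifetime: Δt = γτ = 1.3 × 12.4 ns = 16.12 ns.
Distance: d = vΔt = 0.639 × 2.998×10⁸ m/s × 1.6120×10^-8 s = 3.09 m.

3.09 m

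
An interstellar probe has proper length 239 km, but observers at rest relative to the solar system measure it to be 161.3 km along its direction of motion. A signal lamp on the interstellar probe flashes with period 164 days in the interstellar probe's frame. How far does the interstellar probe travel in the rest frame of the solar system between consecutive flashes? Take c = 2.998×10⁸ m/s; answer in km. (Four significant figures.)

4.645×10^12 km

Length contraction gives γ = L₀/L = 239/161.3 = 1.48171.
β = √(1 − 1/γ²) = 0.73791. Lab-frame period = γτ = 1.48171×164 days = 243 days. Distance = βc × γτ = 0.73791 × 2.998×10⁸ m/s × 20995200 s = 4.6447×10^15 m = 4.645×10^12 km.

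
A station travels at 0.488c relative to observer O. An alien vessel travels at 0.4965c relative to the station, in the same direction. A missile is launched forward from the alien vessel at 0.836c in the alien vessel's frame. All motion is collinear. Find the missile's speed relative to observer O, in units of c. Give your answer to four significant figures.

Compose velocities in two stages. Stage 1 (into S'): u₁ = (0.836+0.4965)/(1+0.836×0.4965) = 0.94165.
Stage 2 (into S): u = (0.94165+0.488)/(1+0.94165×0.488) = 0.97953, so the speed is 0.9795c.

0.9795c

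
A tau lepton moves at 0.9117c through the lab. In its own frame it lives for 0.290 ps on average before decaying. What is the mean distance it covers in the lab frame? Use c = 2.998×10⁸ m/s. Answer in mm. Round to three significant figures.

0.193 mm

With β = 0.9117, γ = 1/√(1 − 0.9117²) = 1/√0.16880311 = 2.4339.
Lab-frame lifetime: Δt = γτ = 2.4339 × 0.290 ps = 0.70583 ps.
Distance: d = vΔt = 0.9117 × 2.998×10⁸ m/s × 7.0583×10^-13 s = 1.93×10^-4 m = 0.193 mm.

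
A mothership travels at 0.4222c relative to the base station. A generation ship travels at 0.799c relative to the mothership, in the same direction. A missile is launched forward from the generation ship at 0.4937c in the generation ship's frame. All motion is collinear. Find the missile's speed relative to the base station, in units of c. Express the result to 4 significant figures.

Compose velocities in two stages. Stage 1 (into S'): u₁ = (0.4937+0.799)/(1+0.4937×0.799) = 0.92702.
Stage 2 (into S): u = (0.92702+0.4222)/(1+0.92702×0.4222) = 0.96969, so the speed is 0.9697c.

0.9697c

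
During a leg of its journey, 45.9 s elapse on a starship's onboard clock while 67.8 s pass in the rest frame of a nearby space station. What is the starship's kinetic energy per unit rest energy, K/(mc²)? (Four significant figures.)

0.4771

From Δt = γΔτ: γ = 67.8/45.9 = 1.47712.
Since K = (γ−1)mc², K/(mc²) = 1.47712 − 1 = 0.4771.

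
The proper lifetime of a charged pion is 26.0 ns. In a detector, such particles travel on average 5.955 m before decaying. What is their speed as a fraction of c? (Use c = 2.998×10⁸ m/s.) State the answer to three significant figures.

0.607c

Lab distance = (lab lifetime)·v = γτ·βc, so βγ = d/(cτ) = 5.955/(2.998×10⁸ × 2.600×10^-8) = 0.76397.
With βγ = 0.76397: γ² = 1 + (βγ)² = 1.58365, and β = (βγ)/γ = 0.76397/1.25843 = 0.607.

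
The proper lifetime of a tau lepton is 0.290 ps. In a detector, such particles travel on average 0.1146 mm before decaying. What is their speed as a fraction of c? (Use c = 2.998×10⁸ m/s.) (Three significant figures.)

Let x = d/(cτ) = 1.146×10^-4 m / (2.998×10⁸ m/s × 2.900×10^-13 s) = 1.3181. Since d = βγcτ, x = βγ = β/√(1−β²).
Solving: β² = x²/(1+x²) = 1.73739/2.73739 = 0.634689, so β = 0.797.

0.797c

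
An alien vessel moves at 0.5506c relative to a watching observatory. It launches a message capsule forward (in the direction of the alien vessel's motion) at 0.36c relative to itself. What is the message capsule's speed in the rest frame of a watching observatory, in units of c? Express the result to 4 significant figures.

Relativistic velocity addition: u = (u' + v)/(1 + u'v/c²), with u' = 0.36c and v = 0.5506c.
Numerator: 0.36 + 0.5506 = 0.9106. Denominator: 1 + (0.36)(0.5506) = 1.198216.
u = 0.9106/1.198216 = 0.75996, so the speed is 0.7600c.

0.7600c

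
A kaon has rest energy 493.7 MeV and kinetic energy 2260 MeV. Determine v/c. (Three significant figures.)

K = (γ−1)mc², so γ = 1 + 2260/493.7 = 5.5777.
Then v/c = √(1 − γ⁻²) = √(1 − 0.0321432) = √0.9678568 = 0.984.

0.984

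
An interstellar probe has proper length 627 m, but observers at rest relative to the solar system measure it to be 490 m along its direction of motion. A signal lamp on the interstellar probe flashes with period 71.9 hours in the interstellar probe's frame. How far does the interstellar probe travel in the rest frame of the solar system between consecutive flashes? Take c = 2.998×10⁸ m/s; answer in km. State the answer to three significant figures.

6.20×10^10 km

Length contraction gives γ = L₀/L = 627/490 = 1.27959.
β = √(1 − 1/γ²) = 0.6239. Lab-frame period = γτ = 1.27959×71.9 hours = 92.003 hours. Distance = βc × γτ = 0.6239 × 2.998×10⁸ m/s × 331210.8 s = 6.1951×10^13 m = 6.20×10^10 km.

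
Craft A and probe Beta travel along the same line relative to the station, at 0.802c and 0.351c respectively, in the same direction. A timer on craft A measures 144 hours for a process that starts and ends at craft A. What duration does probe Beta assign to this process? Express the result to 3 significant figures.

185 hours

The velocity of craft A relative to probe Beta is (0.802 − 0.351)c / (1 − 0.802×0.351) = 0.6277c; relative speed 0.6277c.
At |u| = 0.6277c, γ = (1 − 0.394007)^(−1/2) = 1.2846.
The clock on craft A records proper time, so probe Beta measures Δt = γΔτ = 1.2846 × 144 = 185 hours.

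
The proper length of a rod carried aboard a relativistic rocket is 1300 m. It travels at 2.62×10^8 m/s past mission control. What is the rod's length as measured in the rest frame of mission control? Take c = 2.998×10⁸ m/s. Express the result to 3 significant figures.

β = v/c = (2.62×10^8 m/s)/(2.998×10⁸ m/s) = 0.873916.
Lorentz factor: γ = (1 − 0.7637292)^(−1/2) = 2.0573.
Along the direction of motion the measured length is L₀/γ = 1300/2.0573 = 632 m.

632 m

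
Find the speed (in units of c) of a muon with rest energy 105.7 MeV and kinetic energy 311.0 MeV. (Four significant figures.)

0.9673c

γ = 1 + K/(mc²) = 1 + 311.0/105.7 = 3.9423.
β = √(1 − 1/γ²) = √(1 − 0.0643429) = √0.9356571 = 0.9673.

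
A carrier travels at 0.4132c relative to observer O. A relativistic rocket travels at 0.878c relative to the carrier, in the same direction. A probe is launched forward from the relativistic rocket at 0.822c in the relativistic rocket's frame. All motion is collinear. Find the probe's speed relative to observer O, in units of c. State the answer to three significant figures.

Apply u = (u'+v)/(1+u'v) twice. Probe in the carrier frame: (0.822+0.878)/(1+0.822·0.878) = 1.7/1.721716 = 0.98739c.
That velocity, transformed to the rest frame of observer O: (0.98739+0.4132)/(1+0.98739·0.4132) = 1.40059/1.407989548 = 0.99474c.

0.995c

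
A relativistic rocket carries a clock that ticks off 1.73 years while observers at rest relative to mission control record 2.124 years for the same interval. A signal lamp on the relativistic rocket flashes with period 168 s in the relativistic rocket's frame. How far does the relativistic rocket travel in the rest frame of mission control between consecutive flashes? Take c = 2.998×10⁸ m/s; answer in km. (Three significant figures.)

The time-dilation ratio gives γ = 2.124/1.73 = 1.22775.
β = √(1 − 1/γ²) = 0.58017. Lab-frame period = γτ = 1.22775×168 s = 206.26 s. Distance = βc × γτ = 0.58017 × 2.998×10⁸ m/s × 206.26 s = 3.5876×10^10 m = 3.59×10^7 km.

3.59×10^7 km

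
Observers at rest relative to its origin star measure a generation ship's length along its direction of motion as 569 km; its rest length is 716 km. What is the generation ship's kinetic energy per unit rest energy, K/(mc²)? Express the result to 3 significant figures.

0.258

Length contraction gives γ = L₀/L = 716/569 = 1.25835.
K/(mc²) = γ − 1 = 1.25835 − 1 = 0.258.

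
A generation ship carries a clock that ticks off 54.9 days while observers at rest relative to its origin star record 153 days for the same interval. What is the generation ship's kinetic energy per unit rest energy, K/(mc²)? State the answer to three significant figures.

From Δt = γΔτ: γ = 153/54.9 = 2.78689.
K/(mc²) = γ − 1 = 2.78689 − 1 = 1.79.

1.79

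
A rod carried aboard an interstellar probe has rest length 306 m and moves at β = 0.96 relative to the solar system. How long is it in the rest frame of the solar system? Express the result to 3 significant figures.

85.7 m

Lorentz factor: γ = (1 − 0.9216)^(−1/2) = 3.5714.
Length contraction: L = L₀/γ = 306/3.5714 = 85.7 m.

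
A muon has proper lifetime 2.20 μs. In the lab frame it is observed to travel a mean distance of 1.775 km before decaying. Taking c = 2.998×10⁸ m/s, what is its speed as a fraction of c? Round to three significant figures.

0.937c

Let x = d/(cτ) = 1775 m / (2.998×10⁸ m/s × 2.200×10^-6 s) = 2.6912. Since d = βγcτ, x = βγ = β/√(1−β²).
Solving: β² = x²/(1+x²) = 7.24256/8.24256 = 0.878678, so β = 0.937.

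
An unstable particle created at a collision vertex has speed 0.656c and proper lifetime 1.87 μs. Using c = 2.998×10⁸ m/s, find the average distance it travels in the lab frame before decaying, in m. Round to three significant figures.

487 m

With β = 0.656, γ = 1/√(1 − 0.656²) = 1/√0.569664 = 1.3249.
Lab-frame lifetime: Δt = γτ = 1.3249 × 1.87 μs = 2.4776 μs.
Distance: d = vΔt = 0.656 × 2.998×10⁸ m/s × 2.4776×10^-6 s = 487 m.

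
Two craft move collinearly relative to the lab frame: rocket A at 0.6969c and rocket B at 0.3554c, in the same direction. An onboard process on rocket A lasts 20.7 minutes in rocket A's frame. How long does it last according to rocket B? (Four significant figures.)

23.23 minutes

Speed of rocket A in rocket B's frame: u = (v_A − v_B)/(1 − v_A v_B/c²) = (0.6969 − 0.3554)/(1 − 0.6969×0.3554) = 0.3415/0.75232174 = 0.45393; |u| = 0.45393c.
At |u| = 0.45393c, γ = (1 − 0.206052)^(−1/2) = 1.1223.
Rocket A's interval is proper; time dilation gives Δt_B = γΔτ = 1.1223 × 20.7 minutes = 23.23 minutes.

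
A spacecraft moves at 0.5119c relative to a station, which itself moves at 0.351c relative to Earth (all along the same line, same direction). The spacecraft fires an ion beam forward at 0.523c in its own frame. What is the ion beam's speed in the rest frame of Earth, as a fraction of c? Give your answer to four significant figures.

Compose velocities in two stages. Stage 1 (into S'): u₁ = (0.523+0.5119)/(1+0.523×0.5119) = 0.81635.
Stage 2 (into S): u = (0.81635+0.351)/(1+0.81635×0.351) = 0.90736, so the speed is 0.9074c.

0.9074c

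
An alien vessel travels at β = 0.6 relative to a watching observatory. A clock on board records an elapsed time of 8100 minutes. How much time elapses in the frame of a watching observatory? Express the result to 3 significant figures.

Lorentz factor: γ = (1 − 0.36)^(−1/2) = 1.25.
The onboard clock measures proper time, so the interval in the rest frame of a watching observatory is dilated: Δt = γ·Δτ = 1.25 × 8100 minutes = 10100 minutes.

10100 minutes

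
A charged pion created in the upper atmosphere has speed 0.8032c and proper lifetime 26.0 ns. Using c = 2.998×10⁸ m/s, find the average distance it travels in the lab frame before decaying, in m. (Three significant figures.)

Lorentz factor: γ = (1 − 0.64513024)^(−1/2) = 1.6787.
Lab-frame lifetime: Δt = γτ = 1.6787 × 26.0 ns = 43.646 ns.
Distance: d = vΔt = 0.8032 × 2.998×10⁸ m/s × 4.3646×10^-8 s = 10.5 m.

10.5 m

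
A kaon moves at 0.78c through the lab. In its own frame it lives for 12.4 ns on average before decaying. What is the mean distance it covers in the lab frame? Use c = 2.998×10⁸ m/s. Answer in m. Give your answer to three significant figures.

4.63 m

Lorentz factor: γ = (1 − 0.6084)^(−1/2) = 1.598.
Lab-frame lifetime: Δt = γτ = 1.598 × 12.4 ns = 19.815 ns.
Distance: d = vΔt = 0.78 × 2.998×10⁸ m/s × 1.9815×10^-8 s = 4.63 m.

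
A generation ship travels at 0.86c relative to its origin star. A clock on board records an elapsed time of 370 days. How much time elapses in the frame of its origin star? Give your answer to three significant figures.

Lorentz factor: γ = (1 − 0.7396)^(−1/2) = 1.9597.
Time dilation: Δt = γ·Δτ = 1.9597 × 370 = 725 days.

725 days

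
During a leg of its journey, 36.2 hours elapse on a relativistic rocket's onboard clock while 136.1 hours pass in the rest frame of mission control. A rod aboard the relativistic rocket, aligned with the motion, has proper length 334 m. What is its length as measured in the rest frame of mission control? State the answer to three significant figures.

γ = Δt/Δτ = 136.1/36.2 = 3.75967.
The rod contracts by the same γ: 334 m / 3.75967 = 88.8 m.

88.8 m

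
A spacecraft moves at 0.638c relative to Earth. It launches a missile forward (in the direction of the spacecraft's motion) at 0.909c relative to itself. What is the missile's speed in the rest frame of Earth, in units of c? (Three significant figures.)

In units of c, u = (u' + v)/(1 + u'v) with u' = 0.909 and v = 0.638.
Numerator: 0.909 + 0.638 = 1.547. Denominator: 1 + (0.909)(0.638) = 1.579942.
u = 1.547/1.579942 = 0.97915, so the speed is 0.979c.

0.979c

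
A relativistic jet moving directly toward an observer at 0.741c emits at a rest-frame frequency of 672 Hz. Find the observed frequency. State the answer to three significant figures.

1740 Hz

Relativistic Doppler (source moving toward): f_obs = f_src · √((1+β)/(1−β)).
With β = 0.741: factor = √(1.741/0.259) = 2.5927.
f_obs = 672 × 2.5927 = 1740 Hz.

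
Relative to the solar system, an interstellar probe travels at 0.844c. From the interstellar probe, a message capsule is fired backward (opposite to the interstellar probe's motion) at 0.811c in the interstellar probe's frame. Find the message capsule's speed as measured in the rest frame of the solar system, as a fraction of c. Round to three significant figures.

Relativistic velocity addition: u = (u' + v)/(1 + u'v/c²), with u' = −0.811c and v = 0.844c.
Numerator: −0.811 + 0.844 = 0.033. Denominator: 1 + (−0.811)(0.844) = 0.315516.
u = 0.033/0.315516 = 0.10459, so the speed is 0.105c.

0.105c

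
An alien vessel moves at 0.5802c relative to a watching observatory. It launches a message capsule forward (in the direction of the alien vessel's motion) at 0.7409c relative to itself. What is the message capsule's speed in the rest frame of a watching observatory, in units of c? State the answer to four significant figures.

Relativistic velocity addition: u = (u' + v)/(1 + u'v/c²), with u' = 0.7409c and v = 0.5802c.
Numerator: 0.7409 + 0.5802 = 1.3211. Denominator: 1 + (0.7409)(0.5802) = 1.42987018.
u = 1.3211/1.42987018 = 0.92393, so the speed is 0.9239c.

0.9239c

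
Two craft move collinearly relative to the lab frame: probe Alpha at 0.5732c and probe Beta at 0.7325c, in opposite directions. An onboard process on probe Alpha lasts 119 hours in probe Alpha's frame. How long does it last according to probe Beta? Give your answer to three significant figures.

303 hours

Transform probe Alpha's velocity into probe Beta's frame: (0.5732 + 0.7325)/(1 + 0.5732·0.7325) = 1.3057/1.419869, so the relative speed is 0.91959c.
γ for this relative speed: γ = 1/√(1 − 0.845646) = 2.5453.
The clock on probe Alpha records proper time, so probe Beta measures Δt = γΔτ = 2.5453 × 119 = 303 hours.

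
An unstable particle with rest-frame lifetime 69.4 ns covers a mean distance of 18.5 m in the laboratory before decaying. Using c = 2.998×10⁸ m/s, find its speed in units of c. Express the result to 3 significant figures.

0.664c

Let x = d/(cτ) = 18.50 m / (2.998×10⁸ m/s × 6.940×10^-8 s) = 0.88916. Since d = βγcτ, x = βγ = β/√(1−β²).
Solving: β² = x²/(1+x²) = 0.790606/1.790606 = 0.44153, so β = 0.664.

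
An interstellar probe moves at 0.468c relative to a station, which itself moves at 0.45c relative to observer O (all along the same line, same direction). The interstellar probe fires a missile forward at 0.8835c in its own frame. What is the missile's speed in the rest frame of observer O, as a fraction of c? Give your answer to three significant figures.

First combine the missile and interstellar probe (S''→S'): u₁ = (0.8835 + 0.468)/(1 + 0.8835×0.468) = 1.3515/1.413478 = 0.95615.
Then combine with the station (S'→S): u = (0.95615 + 0.45)/(1 + 0.95615×0.45) = 1.40615/1.4302675 = 0.98314.

0.983c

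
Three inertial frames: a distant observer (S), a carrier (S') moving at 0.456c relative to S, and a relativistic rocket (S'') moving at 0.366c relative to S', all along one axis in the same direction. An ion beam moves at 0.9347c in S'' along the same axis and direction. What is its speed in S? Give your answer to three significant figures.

Apply u = (u'+v)/(1+u'v) twice. Ion beam in the carrier frame: (0.9347+0.366)/(1+0.9347·0.366) = 1.3007/1.3421002 = 0.96915c.
That velocity, transformed to the rest frame of a distant observer: (0.96915+0.456)/(1+0.96915·0.456) = 1.42515/1.4419324 = 0.98836c.

0.988c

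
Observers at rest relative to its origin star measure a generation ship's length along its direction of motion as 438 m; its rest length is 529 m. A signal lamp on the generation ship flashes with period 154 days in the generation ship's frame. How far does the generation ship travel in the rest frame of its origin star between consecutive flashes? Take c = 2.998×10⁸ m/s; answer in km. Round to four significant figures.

Length contraction gives γ = L₀/L = 529/438 = 1.20776.
β = √(1 − 1/γ²) = 0.56076. Lab-frame period = γτ = 1.20776×154 days = 186 days. Distance = βc × γτ = 0.56076 × 2.998×10⁸ m/s × 16070400 s = 2.7017×10^15 m = 2.702×10^12 km.

2.702×10^12 km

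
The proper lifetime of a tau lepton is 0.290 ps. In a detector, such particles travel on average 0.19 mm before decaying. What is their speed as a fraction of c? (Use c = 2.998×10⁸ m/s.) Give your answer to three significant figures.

d = βγcτ ⇒ βγ = d/(cτ) = 1.900×10^-4 m / (8.6942×10^-5 m) = 2.1854.
β = (βγ)/√(1+(βγ)²) = 2.1854/√5.77597 = 0.909.

0.909c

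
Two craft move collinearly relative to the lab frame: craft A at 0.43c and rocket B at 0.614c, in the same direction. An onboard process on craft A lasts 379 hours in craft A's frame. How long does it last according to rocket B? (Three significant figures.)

Speed of craft A in rocket B's frame: u = (v_A − v_B)/(1 − v_A v_B/c²) = (0.43 − 0.614)/(1 − 0.43×0.614) = −0.184/0.73598 = −0.25001; |u| = 0.25001c.
At |u| = 0.25001c, γ = (1 − 0.062505)^(−1/2) = 1.0328.
Craft A's interval is proper; time dilation gives Δt_B = γΔτ = 1.0328 × 379 hours = 391 hours.

391 hours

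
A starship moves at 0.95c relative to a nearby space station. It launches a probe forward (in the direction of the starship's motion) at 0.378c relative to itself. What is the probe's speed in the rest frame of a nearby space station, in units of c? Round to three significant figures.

0.977c

Relativistic velocity addition: u = (u' + v)/(1 + u'v/c²), with u' = 0.378c and v = 0.95c.
Numerator: 0.378 + 0.95 = 1.328. Denominator: 1 + (0.378)(0.95) = 1.3591.
u = 1.328/1.3591 = 0.97712, so the speed is 0.977c.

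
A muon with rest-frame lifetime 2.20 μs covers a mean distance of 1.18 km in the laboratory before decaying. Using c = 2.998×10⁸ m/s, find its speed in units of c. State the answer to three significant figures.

Lab distance = (lab lifetime)·v = γτ·βc, so βγ = d/(cτ) = 1180/(2.998×10⁸ × 2.200×10^-6) = 1.7891.
With βγ = 1.7891: γ² = 1 + (βγ)² = 4.20088, and β = (βγ)/γ = 1.7891/2.0496 = 0.873.

0.873c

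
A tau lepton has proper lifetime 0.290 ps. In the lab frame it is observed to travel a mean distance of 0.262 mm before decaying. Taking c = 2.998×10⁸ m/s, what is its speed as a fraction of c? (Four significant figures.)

Lab distance = (lab lifetime)·v = γτ·βc, so βγ = d/(cτ) = 2.620×10^-4/(2.998×10⁸ × 2.900×10^-13) = 3.0135.
With βγ = 3.0135: γ² = 1 + (βγ)² = 10.08118, and β = (βγ)/γ = 3.0135/3.17509 = 0.9491.

0.9491c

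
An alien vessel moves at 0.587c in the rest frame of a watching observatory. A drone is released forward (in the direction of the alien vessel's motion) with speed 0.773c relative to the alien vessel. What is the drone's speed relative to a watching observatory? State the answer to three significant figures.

Relativistic velocity addition: u = (u' + v)/(1 + u'v/c²), with u' = 0.773c and v = 0.587c.
Numerator: 0.773 + 0.587 = 1.36. Denominator: 1 + (0.773)(0.587) = 1.453751.
u = 1.36/1.453751 = 0.93551, so the speed is 0.936c.

0.936c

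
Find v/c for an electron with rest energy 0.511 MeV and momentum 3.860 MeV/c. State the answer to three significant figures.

pc/(mc²) = 3.860/0.511 = 7.5538 = βγ = β/√(1−β²).
So β² = x²/(1 + x²) with x = 7.5538: x² = 57.0599, β² = 57.0599/58.0599 = 0.982776, β = 0.991.

0.991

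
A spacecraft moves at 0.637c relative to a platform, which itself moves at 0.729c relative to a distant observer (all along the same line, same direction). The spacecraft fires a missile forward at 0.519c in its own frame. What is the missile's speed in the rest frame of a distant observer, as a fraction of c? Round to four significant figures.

Apply u = (u'+v)/(1+u'v) twice. Missile in the platform frame: (0.519+0.637)/(1+0.519·0.637) = 1.156/1.330603 = 0.86878c.
That velocity, transformed to the rest frame of a distant observer: (0.86878+0.729)/(1+0.86878·0.729) = 1.59778/1.63334062 = 0.97823c.

0.9782c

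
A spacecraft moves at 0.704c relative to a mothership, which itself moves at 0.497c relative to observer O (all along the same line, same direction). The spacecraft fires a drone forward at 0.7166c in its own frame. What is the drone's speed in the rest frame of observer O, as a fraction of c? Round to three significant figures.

Compose velocities in two stages. Stage 1 (into S'): u₁ = (0.7166+0.704)/(1+0.7166×0.704) = 0.94424.
Stage 2 (into S): u = (0.94424+0.497)/(1+0.94424×0.497) = 0.98091, so the speed is 0.981c.

0.981c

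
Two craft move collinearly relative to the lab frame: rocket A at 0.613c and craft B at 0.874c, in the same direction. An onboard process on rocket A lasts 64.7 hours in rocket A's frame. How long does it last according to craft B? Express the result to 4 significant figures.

78.24 hours

Speed of rocket A in craft B's frame: u = (v_A − v_B)/(1 − v_A v_B/c²) = (0.613 − 0.874)/(1 − 0.613×0.874) = −0.261/0.464238 = −0.56221; |u| = 0.56221c.
At |u| = 0.56221c, γ = (1 − 0.31608)^(−1/2) = 1.2092.
Rocket A's interval is proper; time dilation gives Δt_B = γΔτ = 1.2092 × 64.7 hours = 78.24 hours.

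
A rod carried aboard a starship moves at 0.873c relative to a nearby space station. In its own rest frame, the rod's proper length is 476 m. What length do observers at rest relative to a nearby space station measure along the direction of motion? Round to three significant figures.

232 m

γ = 1/√(1 − β²) = 1/√(1 − 0.762129) = 1/√0.237871 = 1/0.48772 = 2.0504.
Length contraction: L = L₀/γ = 476/2.0504 = 232 m.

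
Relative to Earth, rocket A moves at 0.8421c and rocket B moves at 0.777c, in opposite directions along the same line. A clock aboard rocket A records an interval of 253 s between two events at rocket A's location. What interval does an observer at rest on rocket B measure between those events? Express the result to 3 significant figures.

Speed of rocket A in rocket B's frame: u = (v_A + v_B)/(1 + v_A v_B/c²) = (0.8421 + 0.777)/(1 + 0.8421×0.777) = 1.6191/1.6543117 = 0.97872; |u| = 0.97872c.
At |u| = 0.97872c, γ = (1 − 0.957893)^(−1/2) = 4.8733.
Rocket A's interval is proper; time dilation gives Δt_B = γΔτ = 4.8733 × 253 s = 1230 s.

1230 s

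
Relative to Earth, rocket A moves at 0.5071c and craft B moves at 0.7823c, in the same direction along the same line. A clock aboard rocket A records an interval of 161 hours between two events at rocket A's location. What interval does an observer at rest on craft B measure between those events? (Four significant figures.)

The velocity of rocket A relative to craft B is (0.5071 − 0.7823)c / (1 − 0.5071×0.7823) = −0.45616c; relative speed 0.45616c.
γ for this relative speed: γ = 1/√(1 − 0.208082) = 1.1237.
Rocket A's interval is proper; time dilation gives Δt_B = γΔτ = 1.1237 × 161 hours = 180.9 hours.

180.9 hours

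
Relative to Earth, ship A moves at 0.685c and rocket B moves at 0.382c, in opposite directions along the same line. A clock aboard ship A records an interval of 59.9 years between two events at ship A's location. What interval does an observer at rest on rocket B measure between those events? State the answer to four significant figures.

Transform ship A's velocity into rocket B's frame: (0.685 + 0.382)/(1 + 0.685·0.382) = 1.067/1.26167, so the relative speed is 0.8457c.
γ for this relative speed: γ = 1/√(1 − 0.715208) = 1.8739.
The clock on ship A records proper time, so rocket B measures Δt = γΔτ = 1.8739 × 59.9 = 112.2 years.

112.2 years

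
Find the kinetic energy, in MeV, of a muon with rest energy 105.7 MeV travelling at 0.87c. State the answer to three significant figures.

With β = 0.87, γ = 1/√(1 − 0.87²) = 1/√0.2431 = 2.0282.
Kinetic energy: K = (γ − 1)mc² = (2.0282 − 1) × 105.7 MeV = 1.0282 × 105.7 = 109 MeV.

109 MeV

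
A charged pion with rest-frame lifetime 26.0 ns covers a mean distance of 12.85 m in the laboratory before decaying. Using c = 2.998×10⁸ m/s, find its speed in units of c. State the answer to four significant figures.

0.8550c

Lab distance = (lab lifetime)·v = γτ·βc, so βγ = d/(cτ) = 12.85/(2.998×10⁸ × 2.600×10^-8) = 1.6485.
With βγ = 1.6485: γ² = 1 + (βγ)² = 3.71755, and β = (βγ)/γ = 1.6485/1.92809 = 0.8550.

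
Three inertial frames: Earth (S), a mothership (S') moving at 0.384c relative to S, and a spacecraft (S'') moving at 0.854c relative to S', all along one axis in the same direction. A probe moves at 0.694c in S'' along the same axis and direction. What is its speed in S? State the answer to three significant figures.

Apply u = (u'+v)/(1+u'v) twice. Probe in the mothership frame: (0.694+0.854)/(1+0.694·0.854) = 1.548/1.592676 = 0.97195c.
That velocity, transformed to the rest frame of Earth: (0.97195+0.384)/(1+0.97195·0.384) = 1.35595/1.3732288 = 0.98742c.

0.987c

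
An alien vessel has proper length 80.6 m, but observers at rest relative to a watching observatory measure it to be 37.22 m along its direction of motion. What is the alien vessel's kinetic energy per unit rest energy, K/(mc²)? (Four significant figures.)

From L = L₀/γ: γ = 80.6/37.22 = 2.1655.
Since K = (γ−1)mc², K/(mc²) = 2.1655 − 1 = 1.166.

1.166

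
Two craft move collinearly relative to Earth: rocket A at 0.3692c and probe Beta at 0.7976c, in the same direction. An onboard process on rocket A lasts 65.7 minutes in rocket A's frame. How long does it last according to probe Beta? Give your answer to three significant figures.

82.7 minutes

The velocity of rocket A relative to probe Beta is (0.3692 − 0.7976)c / (1 − 0.3692×0.7976) = −0.60721c; relative speed 0.60721c.
γ for this relative speed: γ = 1/√(1 − 0.368704) = 1.2586.
The clock on rocket A records proper time, so probe Beta measures Δt = γΔτ = 1.2586 × 65.7 = 82.7 minutes.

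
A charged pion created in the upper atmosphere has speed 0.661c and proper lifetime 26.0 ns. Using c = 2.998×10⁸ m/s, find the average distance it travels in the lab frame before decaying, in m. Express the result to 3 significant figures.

β² = 0.436921, so γ = 1/√0.563079 = 1.3326.
Lab-frame lifetime: Δt = γτ = 1.3326 × 26.0 ns = 34.648 ns.
Distance: d = vΔt = 0.661 × 2.998×10⁸ m/s × 3.4648×10^-8 s = 6.87 m.

6.87 m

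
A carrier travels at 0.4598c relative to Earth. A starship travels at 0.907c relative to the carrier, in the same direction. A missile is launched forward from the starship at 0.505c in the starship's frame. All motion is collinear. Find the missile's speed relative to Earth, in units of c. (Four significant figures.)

0.9882c

Compose velocities in two stages. Stage 1 (into S'): u₁ = (0.505+0.907)/(1+0.505×0.907) = 0.96843.
Stage 2 (into S): u = (0.96843+0.4598)/(1+0.96843×0.4598) = 0.9882, so the speed is 0.9882c.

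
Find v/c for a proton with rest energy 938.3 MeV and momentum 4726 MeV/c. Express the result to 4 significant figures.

βγ = pc/(mc²) = 4726/938.3 = 5.0368.
Since γ² = 1 + (βγ)² = 26.3694, γ = √26.3694 = 5.13511, and β = (βγ)/γ = 5.0368/5.13511 = 0.9809.

0.9809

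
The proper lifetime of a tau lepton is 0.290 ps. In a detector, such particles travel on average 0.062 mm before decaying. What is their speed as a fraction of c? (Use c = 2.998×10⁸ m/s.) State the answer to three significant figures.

Let x = d/(cτ) = 6.200×10^-5 m / (2.998×10⁸ m/s × 2.900×10^-13 s) = 0.71312. Since d = βγcτ, x = βγ = β/√(1−β²).
Solving: β² = x²/(1+x²) = 0.50854/1.50854 = 0.337107, so β = 0.581.

0.581c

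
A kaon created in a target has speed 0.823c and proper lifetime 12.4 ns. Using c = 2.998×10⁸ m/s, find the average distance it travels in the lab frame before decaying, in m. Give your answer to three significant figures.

With β = 0.823, γ = 1/√(1 − 0.823²) = 1/√0.322671 = 1.7604.
Lab-frame lifetime: Δt = γτ = 1.7604 × 12.4 ns = 21.829 ns.
Distance: d = vΔt = 0.823 × 2.998×10⁸ m/s × 2.1829×10^-8 s = 5.39 m.

5.39 m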